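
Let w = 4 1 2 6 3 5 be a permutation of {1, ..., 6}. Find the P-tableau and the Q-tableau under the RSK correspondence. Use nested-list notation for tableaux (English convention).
Insert each entry of the permutation into P by Schensted row insertion, recording in Q the position of each new cell.

Insert 4: appended to row 1. P = [[4]], Q = [[1]].
Insert 1: 1 bumps 4 from row 1; 4 starts row 2. P = [[1], [4]], Q = [[1], [2]].
Insert 2: appended to row 1. P = [[1, 2], [4]], Q = [[1, 3], [2]].
Insert 6: appended to row 1. P = [[1, 2, 6], [4]], Q = [[1, 3, 4], [2]].
Insert 3: 3 bumps 6 from row 1; 6 appends to row 2. P = [[1, 2, 3], [4, 6]], Q = [[1, 3, 4], [2, 5]].
Insert 5: appended to row 1. P = [[1, 2, 3, 5], [4, 6]], Q = [[1, 3, 4, 6], [2, 5]].

So P = [[1, 2, 3, 5], [4, 6]], Q = [[1, 3, 4, 6], [2, 5]].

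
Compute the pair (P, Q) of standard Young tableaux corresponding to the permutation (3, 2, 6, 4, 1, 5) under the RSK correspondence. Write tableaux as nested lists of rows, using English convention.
P = [[1, 4, 5], [2, 6], [3]], Q = [[1, 3, 6], [2, 4], [5]]

Insert each entry of the permutation into P by Schensted row insertion, recording in Q the position of each new cell.

Insert 3: appended to row 1. P = [[3]], Q = [[1]].
Insert 2: 2 bumps 3 from row 1; 3 starts row 2. P = [[2], [3]], Q = [[1], [2]].
Insert 6: appended to row 1. P = [[2, 6], [3]], Q = [[1, 3], [2]].
Insert 4: 4 bumps 6 from row 1; 6 appends to row 2. P = [[2, 4], [3, 6]], Q = [[1, 3], [2, 4]].
Insert 1: 1 bumps 2 from row 1; 2 bumps 3 from row 2; 3 starts row 3. P = [[1, 4], [2, 6], [3]], Q = [[1, 3], [2, 4], [5]].
Insert 5: appended to row 1. P = [[1, 4, 5], [2, 6], [3]], Q = [[1, 3, 6], [2, 4], [5]].

So P = [[1, 4, 5], [2, 6], [3]], Q = [[1, 3, 6], [2, 4], [5]].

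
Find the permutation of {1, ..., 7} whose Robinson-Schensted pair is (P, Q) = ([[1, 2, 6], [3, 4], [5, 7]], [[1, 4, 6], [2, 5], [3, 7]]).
Reverse the RSK construction: for i from n down to 1, find the cell of Q containing i, remove the entry at that cell from P, and reverse-bump it up through P; the value ejected from row 1 is w(i).

Step i=7: Q has 7 at row 3, column 2; remove 7 from row 3 of P and reverse-bump: 7 enters row 2 and ejects 4; 4 enters row 1 and ejects 2. So w(7) = 2. P is now [[1, 4, 6], [3, 7], [5]].
Step i=6: Q has 6 at row 1, column 3; remove that cell from P, ejecting 6. So w(6) = 6. P is now [[1, 4], [3, 7], [5]].
Step i=5: Q has 5 at row 2, column 2; remove 7 from row 2 of P and reverse-bump: 7 enters row 1 and ejects 4. So w(5) = 4. P is now [[1, 7], [3], [5]].
Step i=4: Q has 4 at row 1, column 2; remove that cell from P, ejecting 7. So w(4) = 7. P is now [[1], [3], [5]].
Step i=3: Q has 3 at row 3, column 1; remove 5 from row 3 of P and reverse-bump: 5 enters row 2 and ejects 3; 3 enters row 1 and ejects 1. So w(3) = 1. P is now [[3], [5]].
Step i=2: Q has 2 at row 2, column 1; remove 5 from row 2 of P and reverse-bump: 5 enters row 1 and ejects 3. So w(2) = 3. P is now [[5]].
Step i=1: Q has 1 at row 1, column 1; remove that cell from P, ejecting 5. So w(1) = 5. P is now [].

So w = 5 3 1 7 4 6 2.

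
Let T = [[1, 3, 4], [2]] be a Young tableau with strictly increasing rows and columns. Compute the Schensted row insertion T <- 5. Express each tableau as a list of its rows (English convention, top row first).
5 is larger than every entry of row 1, so it is appended to row 1. The new tableau is [[1, 3, 4, 5], [2]].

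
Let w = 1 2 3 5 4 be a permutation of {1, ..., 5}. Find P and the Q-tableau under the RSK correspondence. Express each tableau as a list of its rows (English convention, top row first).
P = [[1, 2, 3, 4], [5]], Q = [[1, 2, 3, 4], [5]]

Insert each entry of the permutation into P by Schensted row insertion, recording in Q the position of each new cell.

Insert 1: appended to row 1. P = [[1]], Q = [[1]].
Insert 2: appended to row 1. P = [[1, 2]], Q = [[1, 2]].
Insert 3: appended to row 1. P = [[1, 2, 3]], Q = [[1, 2, 3]].
Insert 5: appended to row 1. P = [[1, 2, 3, 5]], Q = [[1, 2, 3, 4]].
Insert 4: 4 bumps 5 from row 1; 5 starts row 2. P = [[1, 2, 3, 4], [5]], Q = [[1, 2, 3, 4], [5]].

So P = [[1, 2, 3, 4], [5]], Q = [[1, 2, 3, 4], [5]].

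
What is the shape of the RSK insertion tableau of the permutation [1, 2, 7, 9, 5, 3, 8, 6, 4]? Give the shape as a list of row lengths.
[4, 2, 2, 1]

Row-insert each entry into an empty tableau.

After inserting 1: P = [[1]].
After inserting 2: P = [[1, 2]].
After inserting 7: P = [[1, 2, 7]].
After inserting 9: P = [[1, 2, 7, 9]].
After inserting 5: P = [[1, 2, 5, 9], [7]].
After inserting 3: P = [[1, 2, 3, 9], [5], [7]].
After inserting 8: P = [[1, 2, 3, 8], [5, 9], [7]].
After inserting 6: P = [[1, 2, 3, 6], [5, 8], [7, 9]].
After inserting 4: P = [[1, 2, 3, 4], [5, 6], [7, 8], [9]].

The final insertion tableau P = [[1, 2, 3, 4], [5, 6], [7, 8], [9]] has shape [4, 2, 2, 1].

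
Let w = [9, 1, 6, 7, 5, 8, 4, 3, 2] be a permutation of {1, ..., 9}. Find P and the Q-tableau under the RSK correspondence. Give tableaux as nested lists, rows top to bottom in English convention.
P = [[1, 2, 7, 8], [3], [4], [5], [6], [9]], Q = [[1, 3, 4, 6], [2], [5], [7], [8], [9]]

Insert each entry of the permutation into P by Schensted row insertion, recording in Q the position of each new cell.

Insert 9: appended to row 1. P = [[9]].
Insert 1: 1 bumps 9 from row 1; 9 starts row 2. P = [[1], [9]].
Insert 6: appended to row 1. P = [[1, 6], [9]].
Insert 7: appended to row 1. P = [[1, 6, 7], [9]].
Insert 5: 5 bumps 6 from row 1; 6 bumps 9 from row 2; 9 starts row 3. P = [[1, 5, 7], [6], [9]].
Insert 8: appended to row 1. P = [[1, 5, 7, 8], [6], [9]].
Insert 4: 4 bumps 5 from row 1; 5 bumps 6 from row 2; 6 bumps 9 from row 3; 9 starts row 4. P = [[1, 4, 7, 8], [5], [6], [9]].
Insert 3: 3 bumps 4 from row 1; 4 bumps 5 from row 2; 5 bumps 6 from row 3; 6 bumps 9 from row 4; 9 starts row 5. P = [[1, 3, 7, 8], [4], [5], [6], [9]].
Insert 2: 2 bumps 3 from row 1; 3 bumps 4 from row 2; 4 bumps 5 from row 3; 5 bumps 6 from row 4; 6 bumps 9 from row 5; 9 starts row 6. P = [[1, 2, 7, 8], [3], [4], [5], [6], [9]].

So P = [[1, 2, 7, 8], [3], [4], [5], [6], [9]], Q = [[1, 3, 4, 6], [2], [5], [7], [8], [9]].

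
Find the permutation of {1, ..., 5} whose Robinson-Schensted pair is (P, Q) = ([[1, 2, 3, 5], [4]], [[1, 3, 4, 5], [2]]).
Reverse the RSK construction: for i from n down to 1, find the cell of Q containing i, remove the entry at that cell from P, and reverse-bump it up through P; the value ejected from row 1 is w(i).

Step i=5: Q has 5 at row 1, column 4; remove that cell from P, ejecting 5. So w(5) = 5. P is now [[1, 2, 3], [4]].
Step i=4: Q has 4 at row 1, column 3; remove that cell from P, ejecting 3. So w(4) = 3. P is now [[1, 2], [4]].
Step i=3: Q has 3 at row 1, column 2; remove that cell from P, ejecting 2. So w(3) = 2. P is now [[1], [4]].
Step i=2: Q has 2 at row 2, column 1; remove 4 from row 2 of P and reverse-bump: 4 enters row 1 and ejects 1. So w(2) = 1. P is now [[4]].
Step i=1: Q has 1 at row 1, column 1; remove that cell from P, ejecting 4. So w(1) = 4. P is now [].

So w = 4 1 2 3 5.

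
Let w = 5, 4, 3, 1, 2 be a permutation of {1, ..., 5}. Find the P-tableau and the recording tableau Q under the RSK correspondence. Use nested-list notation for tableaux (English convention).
Insert each entry of the permutation into P by Schensted row insertion, recording in Q the position of each new cell.

After inserting 5: P = [[5]].
After inserting 4: P = [[4], [5]].
After inserting 3: P = [[3], [4], [5]].
After inserting 1: P = [[1], [3], [4], [5]].
After inserting 2: P = [[1, 2], [3], [4], [5]].

So P = [[1, 2], [3], [4], [5]], Q = [[1, 5], [2], [3], [4]].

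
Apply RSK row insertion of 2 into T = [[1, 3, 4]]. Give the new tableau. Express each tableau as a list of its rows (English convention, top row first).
In row 1, 2 replaces 3 (the leftmost entry greater than 2); 3 is bumped to row 2. 3 starts a new row 2. The new tableau is [[1, 2, 4], [3]].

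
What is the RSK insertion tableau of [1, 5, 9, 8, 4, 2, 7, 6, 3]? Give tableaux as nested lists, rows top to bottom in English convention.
Insert 1: appended to row 1. P = [[1]].
Insert 5: appended to row 1. P = [[1, 5]].
Insert 9: appended to row 1. P = [[1, 5, 9]].
Insert 8: 8 bumps 9 from row 1; 9 starts row 2. P = [[1, 5, 8], [9]].
Insert 4: 4 bumps 5 from row 1; 5 bumps 9 from row 2; 9 starts row 3. P = [[1, 4, 8], [5], [9]].
Insert 2: 2 bumps 4 from row 1; 4 bumps 5 from row 2; 5 bumps 9 from row 3; 9 starts row 4. P = [[1, 2, 8], [4], [5], [9]].
Insert 7: 7 bumps 8 from row 1; 8 appends to row 2. P = [[1, 2, 7], [4, 8], [5], [9]].
Insert 6: 6 bumps 7 from row 1; 7 bumps 8 from row 2; 8 appends to row 3. P = [[1, 2, 6], [4, 7], [5, 8], [9]].
Insert 3: 3 bumps 6 from row 1; 6 bumps 7 from row 2; 7 bumps 8 from row 3; 8 bumps 9 from row 4; 9 starts row 5. P = [[1, 2, 3], [4, 6], [5, 7], [8], [9]].

So P = [[1, 2, 3], [4, 6], [5, 7], [8], [9]].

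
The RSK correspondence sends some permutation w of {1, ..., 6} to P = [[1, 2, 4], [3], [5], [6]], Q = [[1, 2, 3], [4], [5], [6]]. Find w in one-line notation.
1 3 6 5 4 2

Reverse the RSK construction: for i from n down to 1, find the cell of Q containing i, remove the entry at that cell from P, and reverse-bump it up through P; the value ejected from row 1 is w(i).

Step i=6: Q has 6 at row 4, column 1; remove 6 from row 4 of P and reverse-bump: 6 enters row 3 and ejects 5; 5 enters row 2 and ejects 3; 3 enters row 1 and ejects 2. So w(6) = 2. P is now [[1, 3, 4], [5], [6]].
Step i=5: Q has 5 at row 3, column 1; remove 6 from row 3 of P and reverse-bump: 6 enters row 2 and ejects 5; 5 enters row 1 and ejects 4. So w(5) = 4. P is now [[1, 3, 5], [6]].
Step i=4: Q has 4 at row 2, column 1; remove 6 from row 2 of P and reverse-bump: 6 enters row 1 and ejects 5. So w(4) = 5. P is now [[1, 3, 6]].
Step i=3: Q has 3 at row 1, column 3; remove that cell from P, ejecting 6. So w(3) = 6. P is now [[1, 3]].
Step i=2: Q has 2 at row 1, column 2; remove that cell from P, ejecting 3. So w(2) = 3. P is now [[1]].
Step i=1: Q has 1 at row 1, column 1; remove that cell from P, ejecting 1. So w(1) = 1. P is now [].

So w = 1 3 6 5 4 2.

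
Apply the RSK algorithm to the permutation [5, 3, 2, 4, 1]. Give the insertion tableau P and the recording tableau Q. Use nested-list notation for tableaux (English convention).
Insert each entry of the permutation into P by Schensted row insertion, recording in Q the position of each new cell.

Insert 5: appended to row 1. P = [[5]].
Insert 3: 3 bumps 5 from row 1; 5 starts row 2. P = [[3], [5]].
Insert 2: 2 bumps 3 from row 1; 3 bumps 5 from row 2; 5 starts row 3. P = [[2], [3], [5]].
Insert 4: appended to row 1. P = [[2, 4], [3], [5]].
Insert 1: 1 bumps 2 from row 1; 2 bumps 3 from row 2; 3 bumps 5 from row 3; 5 starts row 4. P = [[1, 4], [2], [3], [5]].

So P = [[1, 4], [2], [3], [5]], Q = [[1, 4], [2], [3], [5]].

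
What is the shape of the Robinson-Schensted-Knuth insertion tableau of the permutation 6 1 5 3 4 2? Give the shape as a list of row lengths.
[3, 1, 1, 1]

Row-insert each entry into an empty tableau.

After inserting 6: P = [[6]].
After inserting 1: P = [[1], [6]].
After inserting 5: P = [[1, 5], [6]].
After inserting 3: P = [[1, 3], [5], [6]].
After inserting 4: P = [[1, 3, 4], [5], [6]].
After inserting 2: P = [[1, 2, 4], [3], [5], [6]].

The final insertion tableau P = [[1, 2, 4], [3], [5], [6]] has shape [3, 1, 1, 1].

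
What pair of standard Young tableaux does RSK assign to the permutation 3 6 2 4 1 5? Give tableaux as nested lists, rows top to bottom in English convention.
Insert each entry of the permutation into P by Schensted row insertion, recording in Q the position of each new cell.

Insert 3: appended to row 1. P = [[3]].
Insert 6: appended to row 1. P = [[3, 6]].
Insert 2: 2 bumps 3 from row 1; 3 starts row 2. P = [[2, 6], [3]].
Insert 4: 4 bumps 6 from row 1; 6 appends to row 2. P = [[2, 4], [3, 6]].
Insert 1: 1 bumps 2 from row 1; 2 bumps 3 from row 2; 3 starts row 3. P = [[1, 4], [2, 6], [3]].
Insert 5: appended to row 1. P = [[1, 4, 5], [2, 6], [3]].

So P = [[1, 4, 5], [2, 6], [3]], Q = [[1, 2, 6], [3, 4], [5]].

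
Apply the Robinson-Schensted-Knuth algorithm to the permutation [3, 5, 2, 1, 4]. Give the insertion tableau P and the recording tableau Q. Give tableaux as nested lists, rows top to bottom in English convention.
P = [[1, 4], [2, 5], [3]], Q = [[1, 2], [3, 5], [4]]

Insert each entry of the permutation into P by Schensted row insertion, recording in Q the position of each new cell.

Insert 3: appended to row 1. P = [[3]].
Insert 5: appended to row 1. P = [[3, 5]].
Insert 2: 2 bumps 3 from row 1; 3 starts row 2. P = [[2, 5], [3]].
Insert 1: 1 bumps 2 from row 1; 2 bumps 3 from row 2; 3 starts row 3. P = [[1, 5], [2], [3]].
Insert 4: 4 bumps 5 from row 1; 5 appends to row 2. P = [[1, 4], [2, 5], [3]].

So P = [[1, 4], [2, 5], [3]], Q = [[1, 2], [3, 5], [4]].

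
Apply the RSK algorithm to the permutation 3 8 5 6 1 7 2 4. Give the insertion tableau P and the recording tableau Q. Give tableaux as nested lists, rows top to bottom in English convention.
P = [[1, 2, 4, 7], [3, 5, 6], [8]], Q = [[1, 2, 4, 6], [3, 7, 8], [5]]

Insert each entry of the permutation into P by Schensted row insertion, recording in Q the position of each new cell.

Insert 3: appended to row 1. P = [[3]].
Insert 8: appended to row 1. P = [[3, 8]].
Insert 5: 5 bumps 8 from row 1; 8 starts row 2. P = [[3, 5], [8]].
Insert 6: appended to row 1. P = [[3, 5, 6], [8]].
Insert 1: 1 bumps 3 from row 1; 3 bumps 8 from row 2; 8 starts row 3. P = [[1, 5, 6], [3], [8]].
Insert 7: appended to row 1. P = [[1, 5, 6, 7], [3], [8]].
Insert 2: 2 bumps 5 from row 1; 5 appends to row 2. P = [[1, 2, 6, 7], [3, 5], [8]].
Insert 4: 4 bumps 6 from row 1; 6 appends to row 2. P = [[1, 2, 4, 7], [3, 5, 6], [8]].

So P = [[1, 2, 4, 7], [3, 5, 6], [8]], Q = [[1, 2, 4, 6], [3, 7, 8], [5]].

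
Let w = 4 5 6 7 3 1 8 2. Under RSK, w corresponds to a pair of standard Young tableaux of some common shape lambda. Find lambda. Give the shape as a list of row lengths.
[5, 2, 1]

RSK row insertion gives P = [[1, 2, 6, 7, 8], [3, 5], [4]], which has shape [5, 2, 1].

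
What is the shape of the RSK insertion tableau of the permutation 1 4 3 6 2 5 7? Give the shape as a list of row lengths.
Row-insert each entry into an empty tableau.

After inserting 1: P = [[1]].
After inserting 4: P = [[1, 4]].
After inserting 3: P = [[1, 3], [4]].
After inserting 6: P = [[1, 3, 6], [4]].
After inserting 2: P = [[1, 2, 6], [3], [4]].
After inserting 5: P = [[1, 2, 5], [3, 6], [4]].
After inserting 7: P = [[1, 2, 5, 7], [3, 6], [4]].

The final insertion tableau P = [[1, 2, 5, 7], [3, 6], [4]] has shape [4, 2, 1].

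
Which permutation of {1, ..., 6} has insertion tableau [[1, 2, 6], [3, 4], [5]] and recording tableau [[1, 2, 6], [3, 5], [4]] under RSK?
3 5 4 1 2 6

Reverse the RSK construction: for i from n down to 1, find the cell of Q containing i, remove the entry at that cell from P, and reverse-bump it up through P; the value ejected from row 1 is w(i).

Step i=6: Q has 6 at row 1, column 3; remove that cell from P, ejecting 6. So w(6) = 6. P is now [[1, 2], [3, 4], [5]].
Step i=5: Q has 5 at row 2, column 2; remove 4 from row 2 of P and reverse-bump: 4 enters row 1 and ejects 2. So w(5) = 2. P is now [[1, 4], [3], [5]].
Step i=4: Q has 4 at row 3, column 1; remove 5 from row 3 of P and reverse-bump: 5 enters row 2 and ejects 3; 3 enters row 1 and ejects 1. So w(4) = 1. P is now [[3, 4], [5]].
Step i=3: Q has 3 at row 2, column 1; remove 5 from row 2 of P and reverse-bump: 5 enters row 1 and ejects 4. So w(3) = 4. P is now [[3, 5]].
Step i=2: Q has 2 at row 1, column 2; remove that cell from P, ejecting 5. So w(2) = 5. P is now [[3]].
Step i=1: Q has 1 at row 1, column 1; remove that cell from P, ejecting 3. So w(1) = 3. P is now [].

So w = 3 5 4 1 2 6.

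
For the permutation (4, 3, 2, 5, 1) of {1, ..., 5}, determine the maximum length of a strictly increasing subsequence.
2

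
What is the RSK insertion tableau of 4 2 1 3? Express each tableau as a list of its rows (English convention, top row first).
P = [[1, 3], [2], [4]]

After inserting 4: P = [[4]].
After inserting 2: P = [[2], [4]].
After inserting 1: P = [[1], [2], [4]].
After inserting 3: P = [[1, 3], [2], [4]].

So P = [[1, 3], [2], [4]].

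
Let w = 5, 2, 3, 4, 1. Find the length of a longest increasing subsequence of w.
3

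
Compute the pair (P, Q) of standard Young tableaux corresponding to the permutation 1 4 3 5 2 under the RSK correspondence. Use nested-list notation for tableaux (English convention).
P = [[1, 2, 5], [3], [4]], Q = [[1, 2, 4], [3], [5]]

Insert each entry of the permutation into P by Schensted row insertion, recording in Q the position of each new cell.

Insert 1: appended to row 1. P = [[1]].
Insert 4: appended to row 1. P = [[1, 4]].
Insert 3: 3 bumps 4 from row 1; 4 starts row 2. P = [[1, 3], [4]].
Insert 5: appended to row 1. P = [[1, 3, 5], [4]].
Insert 2: 2 bumps 3 from row 1; 3 bumps 4 from row 2; 4 starts row 3. P = [[1, 2, 5], [3], [4]].

So P = [[1, 2, 5], [3], [4]], Q = [[1, 2, 4], [3], [5]].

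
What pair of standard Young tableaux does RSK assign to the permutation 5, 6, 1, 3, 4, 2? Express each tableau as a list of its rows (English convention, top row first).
Insert each entry of the permutation into P by Schensted row insertion, recording in Q the position of each new cell.

Insert 5: appended to row 1. P = [[5]].
Insert 6: appended to row 1. P = [[5, 6]].
Insert 1: 1 bumps 5 from row 1; 5 starts row 2. P = [[1, 6], [5]].
Insert 3: 3 bumps 6 from row 1; 6 appends to row 2. P = [[1, 3], [5, 6]].
Insert 4: appended to row 1. P = [[1, 3, 4], [5, 6]].
Insert 2: 2 bumps 3 from row 1; 3 bumps 5 from row 2; 5 starts row 3. P = [[1, 2, 4], [3, 6], [5]].

So P = [[1, 2, 4], [3, 6], [5]], Q = [[1, 2, 5], [3, 4], [6]].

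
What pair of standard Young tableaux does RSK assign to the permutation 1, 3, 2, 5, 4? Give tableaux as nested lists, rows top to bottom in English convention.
P = [[1, 2, 4], [3, 5]], Q = [[1, 2, 4], [3, 5]]

Insert each entry of the permutation into P by Schensted row insertion, recording in Q the position of each new cell.

After inserting 1: P = [[1]].
After inserting 3: P = [[1, 3]].
After inserting 2: P = [[1, 2], [3]].
After inserting 5: P = [[1, 2, 5], [3]].
After inserting 4: P = [[1, 2, 4], [3, 5]].

So P = [[1, 2, 4], [3, 5]], Q = [[1, 2, 4], [3, 5]].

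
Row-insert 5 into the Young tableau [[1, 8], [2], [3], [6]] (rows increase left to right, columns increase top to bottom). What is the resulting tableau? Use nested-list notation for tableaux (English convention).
In row 1, 5 replaces 8 (the leftmost entry greater than 5); 8 is bumped to row 2. 8 is appended to row 2. The new tableau is [[1, 5], [2, 8], [3], [6]].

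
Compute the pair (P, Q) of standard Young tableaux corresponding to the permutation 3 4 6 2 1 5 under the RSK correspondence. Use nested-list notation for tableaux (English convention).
Insert each entry of the permutation into P by Schensted row insertion, recording in Q the position of each new cell.

After inserting 3: P = [[3]].
After inserting 4: P = [[3, 4]].
After inserting 6: P = [[3, 4, 6]].
After inserting 2: P = [[2, 4, 6], [3]].
After inserting 1: P = [[1, 4, 6], [2], [3]].
After inserting 5: P = [[1, 4, 5], [2, 6], [3]].

So P = [[1, 4, 5], [2, 6], [3]], Q = [[1, 2, 3], [4, 6], [5]].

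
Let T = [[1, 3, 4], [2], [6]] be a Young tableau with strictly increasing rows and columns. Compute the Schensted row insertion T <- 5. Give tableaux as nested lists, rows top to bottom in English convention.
5 is larger than every entry of row 1, so it is appended to row 1. The new tableau is [[1, 3, 4, 5], [2], [6]].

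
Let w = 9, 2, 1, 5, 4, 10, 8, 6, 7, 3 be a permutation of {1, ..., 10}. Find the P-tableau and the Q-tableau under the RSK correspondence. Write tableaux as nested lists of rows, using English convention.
P = [[1, 3, 6, 7], [2, 4, 8], [5, 10], [9]], Q = [[1, 4, 6, 9], [2, 5, 7], [3, 8], [10]]

Insert each entry of the permutation into P by Schensted row insertion, recording in Q the position of each new cell.

Insert 9: appended to row 1. P = [[9]].
Insert 2: 2 bumps 9 from row 1; 9 starts row 2. P = [[2], [9]].
Insert 1: 1 bumps 2 from row 1; 2 bumps 9 from row 2; 9 starts row 3. P = [[1], [2], [9]].
Insert 5: appended to row 1. P = [[1, 5], [2], [9]].
Insert 4: 4 bumps 5 from row 1; 5 appends to row 2. P = [[1, 4], [2, 5], [9]].
Insert 10: appended to row 1. P = [[1, 4, 10], [2, 5], [9]].
Insert 8: 8 bumps 10 from row 1; 10 appends to row 2. P = [[1, 4, 8], [2, 5, 10], [9]].
Insert 6: 6 bumps 8 from row 1; 8 bumps 10 from row 2; 10 appends to row 3. P = [[1, 4, 6], [2, 5, 8], [9, 10]].
Insert 7: appended to row 1. P = [[1, 4, 6, 7], [2, 5, 8], [9, 10]].
Insert 3: 3 bumps 4 from row 1; 4 bumps 5 from row 2; 5 bumps 9 from row 3; 9 starts row 4. P = [[1, 3, 6, 7], [2, 4, 8], [5, 10], [9]].

So P = [[1, 3, 6, 7], [2, 4, 8], [5, 10], [9]], Q = [[1, 4, 6, 9], [2, 5, 7], [3, 8], [10]].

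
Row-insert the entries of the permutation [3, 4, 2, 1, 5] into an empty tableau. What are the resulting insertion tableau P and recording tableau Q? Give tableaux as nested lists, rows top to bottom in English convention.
P = [[1, 4, 5], [2], [3]], Q = [[1, 2, 5], [3], [4]]

Insert each entry of the permutation into P by Schensted row insertion, recording in Q the position of each new cell.

Insert 3: appended to row 1. P = [[3]], Q = [[1]].
Insert 4: appended to row 1. P = [[3, 4]], Q = [[1, 2]].
Insert 2: 2 bumps 3 from row 1; 3 starts row 2. P = [[2, 4], [3]], Q = [[1, 2], [3]].
Insert 1: 1 bumps 2 from row 1; 2 bumps 3 from row 2; 3 starts row 3. P = [[1, 4], [2], [3]], Q = [[1, 2], [3], [4]].
Insert 5: appended to row 1. P = [[1, 4, 5], [2], [3]], Q = [[1, 2, 5], [3], [4]].

So P = [[1, 4, 5], [2], [3]], Q = [[1, 2, 5], [3], [4]].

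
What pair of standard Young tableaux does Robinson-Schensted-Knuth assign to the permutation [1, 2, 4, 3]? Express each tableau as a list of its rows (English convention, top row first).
P = [[1, 2, 3], [4]], Q = [[1, 2, 3], [4]]

Insert each entry of the permutation into P by Schensted row insertion, recording in Q the position of each new cell.

After inserting 1: P = [[1]].
After inserting 2: P = [[1, 2]].
After inserting 4: P = [[1, 2, 4]].
After inserting 3: P = [[1, 2, 3], [4]].

So P = [[1, 2, 3], [4]], Q = [[1, 2, 3], [4]].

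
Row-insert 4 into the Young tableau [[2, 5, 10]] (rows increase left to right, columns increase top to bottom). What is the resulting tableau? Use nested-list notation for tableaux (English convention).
[[2, 4, 10], [5]]

In row 1, 4 replaces 5 (the leftmost entry greater than 4); 5 is bumped to row 2. 5 starts a new row 2. The new tableau is [[2, 4, 10], [5]].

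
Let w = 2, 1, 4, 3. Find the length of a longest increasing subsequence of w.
2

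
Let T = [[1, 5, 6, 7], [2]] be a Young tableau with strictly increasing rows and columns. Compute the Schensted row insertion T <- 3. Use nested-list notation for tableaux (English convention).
[[1, 3, 6, 7], [2, 5]]

In row 1, 3 replaces 5 (the leftmost entry greater than 3); 5 is bumped to row 2. 5 is appended to row 2. The new tableau is [[1, 3, 6, 7], [2, 5]].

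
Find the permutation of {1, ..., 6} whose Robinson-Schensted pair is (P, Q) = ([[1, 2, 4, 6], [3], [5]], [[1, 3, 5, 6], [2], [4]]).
5 1 3 2 4 6

Reverse the RSK construction: for i from n down to 1, find the cell of Q containing i, remove the entry at that cell from P, and reverse-bump it up through P; the value ejected from row 1 is w(i).

Step i=6: Q has 6 at row 1, column 4; remove that cell from P, ejecting 6. So w(6) = 6. P is now [[1, 2, 4], [3], [5]].
Step i=5: Q has 5 at row 1, column 3; remove that cell from P, ejecting 4. So w(5) = 4. P is now [[1, 2], [3], [5]].
Step i=4: Q has 4 at row 3, column 1; remove 5 from row 3 of P and reverse-bump: 5 enters row 2 and ejects 3; 3 enters row 1 and ejects 2. So w(4) = 2. P is now [[1, 3], [5]].
Step i=3: Q has 3 at row 1, column 2; remove that cell from P, ejecting 3. So w(3) = 3. P is now [[1], [5]].
Step i=2: Q has 2 at row 2, column 1; remove 5 from row 2 of P and reverse-bump: 5 enters row 1 and ejects 1. So w(2) = 1. P is now [[5]].
Step i=1: Q has 1 at row 1, column 1; remove that cell from P, ejecting 5. So w(1) = 5. P is now [].

So w = 5 1 3 2 4 6.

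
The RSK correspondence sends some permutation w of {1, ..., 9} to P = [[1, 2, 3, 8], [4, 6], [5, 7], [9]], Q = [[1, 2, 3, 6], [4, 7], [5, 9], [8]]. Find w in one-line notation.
1 5 9 7 4 8 6 2 3

Reverse the RSK construction: for i from n down to 1, find the cell of Q containing i, remove the entry at that cell from P, and reverse-bump it up through P; the value ejected from row 1 is w(i).

Step i=9: Q has 9 at row 3, column 2; remove 7 from row 3 of P and reverse-bump: 7 enters row 2 and ejects 6; 6 enters row 1 and ejects 3. So w(9) = 3. P is now [[1, 2, 6, 8], [4, 7], [5], [9]].
Step i=8: Q has 8 at row 4, column 1; remove 9 from row 4 of P and reverse-bump: 9 enters row 3 and ejects 5; 5 enters row 2 and ejects 4; 4 enters row 1 and ejects 2. So w(8) = 2. P is now [[1, 4, 6, 8], [5, 7], [9]].
Step i=7: Q has 7 at row 2, column 2; remove 7 from row 2 of P and reverse-bump: 7 enters row 1 and ejects 6. So w(7) = 6. P is now [[1, 4, 7, 8], [5], [9]].
Step i=6: Q has 6 at row 1, column 4; remove that cell from P, ejecting 8. So w(6) = 8. P is now [[1, 4, 7], [5], [9]].
Step i=5: Q has 5 at row 3, column 1; remove 9 from row 3 of P and reverse-bump: 9 enters row 2 and ejects 5; 5 enters row 1 and ejects 4. So w(5) = 4. P is now [[1, 5, 7], [9]].
Step i=4: Q has 4 at row 2, column 1; remove 9 from row 2 of P and reverse-bump: 9 enters row 1 and ejects 7. So w(4) = 7. P is now [[1, 5, 9]].
Step i=3: Q has 3 at row 1, column 3; remove that cell from P, ejecting 9. So w(3) = 9. P is now [[1, 5]].
Step i=2: Q has 2 at row 1, column 2; remove that cell from P, ejecting 5. So w(2) = 5. P is now [[1]].
Step i=1: Q has 1 at row 1, column 1; remove that cell from P, ejecting 1. So w(1) = 1. P is now [].

So w = 1 5 9 7 4 8 6 2 3.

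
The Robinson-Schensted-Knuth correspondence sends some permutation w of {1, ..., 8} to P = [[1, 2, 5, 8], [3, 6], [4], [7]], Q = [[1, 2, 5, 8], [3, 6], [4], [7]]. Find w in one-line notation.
1 7 4 3 6 5 2 8

Reverse the RSK construction: for i from n down to 1, find the cell of Q containing i, remove the entry at that cell from P, and reverse-bump it up through P; the value ejected from row 1 is w(i).

Step i=8: Q has 8 at row 1, column 4; remove that cell from P, ejecting 8. So w(8) = 8. P is now [[1, 2, 5], [3, 6], [4], [7]].
Step i=7: Q has 7 at row 4, column 1; remove 7 from row 4 of P and reverse-bump: 7 enters row 3 and ejects 4; 4 enters row 2 and ejects 3; 3 enters row 1 and ejects 2. So w(7) = 2. P is now [[1, 3, 5], [4, 6], [7]].
Step i=6: Q has 6 at row 2, column 2; remove 6 from row 2 of P and reverse-bump: 6 enters row 1 and ejects 5. So w(6) = 5. P is now [[1, 3, 6], [4], [7]].
Step i=5: Q has 5 at row 1, column 3; remove that cell from P, ejecting 6. So w(5) = 6. P is now [[1, 3], [4], [7]].
Step i=4: Q has 4 at row 3, column 1; remove 7 from row 3 of P and reverse-bump: 7 enters row 2 and ejects 4; 4 enters row 1 and ejects 3. So w(4) = 3. P is now [[1, 4], [7]].
Step i=3: Q has 3 at row 2, column 1; remove 7 from row 2 of P and reverse-bump: 7 enters row 1 and ejects 4. So w(3) = 4. P is now [[1, 7]].
Step i=2: Q has 2 at row 1, column 2; remove that cell from P, ejecting 7. So w(2) = 7. P is now [[1]].
Step i=1: Q has 1 at row 1, column 1; remove that cell from P, ejecting 1. So w(1) = 1. P is now [].

So w = 1 7 4 3 6 5 2 8.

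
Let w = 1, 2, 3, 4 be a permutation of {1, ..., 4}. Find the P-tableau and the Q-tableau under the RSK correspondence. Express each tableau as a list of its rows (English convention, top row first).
P = [[1, 2, 3, 4]], Q = [[1, 2, 3, 4]]

Insert each entry of the permutation into P by Schensted row insertion, recording in Q the position of each new cell.

Insert 1: appended to row 1. P = [[1]].
Insert 2: appended to row 1. P = [[1, 2]].
Insert 3: appended to row 1. P = [[1, 2, 3]].
Insert 4: appended to row 1. P = [[1, 2, 3, 4]].

So P = [[1, 2, 3, 4]], Q = [[1, 2, 3, 4]].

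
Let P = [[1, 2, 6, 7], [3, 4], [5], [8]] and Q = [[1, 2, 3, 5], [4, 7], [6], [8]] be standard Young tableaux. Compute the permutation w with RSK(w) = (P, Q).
3 5 8 6 7 1 4 2

Reverse the RSK construction: for i from n down to 1, find the cell of Q containing i, remove the entry at that cell from P, and reverse-bump it up through P; the value ejected from row 1 is w(i).

Step i=8: Q has 8 at row 4, column 1; remove 8 from row 4 of P and reverse-bump: 8 enters row 3 and ejects 5; 5 enters row 2 and ejects 4; 4 enters row 1 and ejects 2. So w(8) = 2. P is now [[1, 4, 6, 7], [3, 5], [8]].
Step i=7: Q has 7 at row 2, column 2; remove 5 from row 2 of P and reverse-bump: 5 enters row 1 and ejects 4. So w(7) = 4. P is now [[1, 5, 6, 7], [3], [8]].
Step i=6: Q has 6 at row 3, column 1; remove 8 from row 3 of P and reverse-bump: 8 enters row 2 and ejects 3; 3 enters row 1 and ejects 1. So w(6) = 1. P is now [[3, 5, 6, 7], [8]].
Step i=5: Q has 5 at row 1, column 4; remove that cell from P, ejecting 7. So w(5) = 7. P is now [[3, 5, 6], [8]].
Step i=4: Q has 4 at row 2, column 1; remove 8 from row 2 of P and reverse-bump: 8 enters row 1 and ejects 6. So w(4) = 6. P is now [[3, 5, 8]].
Step i=3: Q has 3 at row 1, column 3; remove that cell from P, ejecting 8. So w(3) = 8. P is now [[3, 5]].
Step i=2: Q has 2 at row 1, column 2; remove that cell from P, ejecting 5. So w(2) = 5. P is now [[3]].
Step i=1: Q has 1 at row 1, column 1; remove that cell from P, ejecting 3. So w(1) = 3. P is now [].

So w = 3 5 8 6 7 1 4 2.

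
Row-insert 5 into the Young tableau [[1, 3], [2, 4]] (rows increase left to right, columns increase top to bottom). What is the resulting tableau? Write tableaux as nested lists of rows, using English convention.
[[1, 3, 5], [2, 4]]

5 is larger than every entry of row 1, so it is appended to row 1. The new tableau is [[1, 3, 5], [2, 4]].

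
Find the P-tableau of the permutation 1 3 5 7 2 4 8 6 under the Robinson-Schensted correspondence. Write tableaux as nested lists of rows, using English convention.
Insert 1: appended to row 1. P = [[1]].
Insert 3: appended to row 1. P = [[1, 3]].
Insert 5: appended to row 1. P = [[1, 3, 5]].
Insert 7: appended to row 1. P = [[1, 3, 5, 7]].
Insert 2: 2 bumps 3 from row 1; 3 starts row 2. P = [[1, 2, 5, 7], [3]].
Insert 4: 4 bumps 5 from row 1; 5 appends to row 2. P = [[1, 2, 4, 7], [3, 5]].
Insert 8: appended to row 1. P = [[1, 2, 4, 7, 8], [3, 5]].
Insert 6: 6 bumps 7 from row 1; 7 appends to row 2. P = [[1, 2, 4, 6, 8], [3, 5, 7]].

So P = [[1, 2, 4, 6, 8], [3, 5, 7]].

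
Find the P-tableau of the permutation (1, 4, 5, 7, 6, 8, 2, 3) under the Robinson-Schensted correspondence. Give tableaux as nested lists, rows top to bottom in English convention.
P = [[1, 2, 3, 6, 8], [4, 5], [7]]

Insert 1: appended to row 1. P = [[1]].
Insert 4: appended to row 1. P = [[1, 4]].
Insert 5: appended to row 1. P = [[1, 4, 5]].
Insert 7: appended to row 1. P = [[1, 4, 5, 7]].
Insert 6: 6 bumps 7 from row 1; 7 starts row 2. P = [[1, 4, 5, 6], [7]].
Insert 8: appended to row 1. P = [[1, 4, 5, 6, 8], [7]].
Insert 2: 2 bumps 4 from row 1; 4 bumps 7 from row 2; 7 starts row 3. P = [[1, 2, 5, 6, 8], [4], [7]].
Insert 3: 3 bumps 5 from row 1; 5 appends to row 2. P = [[1, 2, 3, 6, 8], [4, 5], [7]].

So P = [[1, 2, 3, 6, 8], [4, 5], [7]].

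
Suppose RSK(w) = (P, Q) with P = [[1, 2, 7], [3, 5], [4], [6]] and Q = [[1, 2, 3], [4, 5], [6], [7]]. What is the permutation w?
4 6 7 1 5 3 2

Reverse the RSK construction: for i from n down to 1, find the cell of Q containing i, remove the entry at that cell from P, and reverse-bump it up through P; the value ejected from row 1 is w(i).

Step i=7: Q has 7 at row 4, column 1; remove 6 from row 4 of P and reverse-bump: 6 enters row 3 and ejects 4; 4 enters row 2 and ejects 3; 3 enters row 1 and ejects 2. So w(7) = 2. P is now [[1, 3, 7], [4, 5], [6]].
Step i=6: Q has 6 at row 3, column 1; remove 6 from row 3 of P and reverse-bump: 6 enters row 2 and ejects 5; 5 enters row 1 and ejects 3. So w(6) = 3. P is now [[1, 5, 7], [4, 6]].
Step i=5: Q has 5 at row 2, column 2; remove 6 from row 2 of P and reverse-bump: 6 enters row 1 and ejects 5. So w(5) = 5. P is now [[1, 6, 7], [4]].
Step i=4: Q has 4 at row 2, column 1; remove 4 from row 2 of P and reverse-bump: 4 enters row 1 and ejects 1. So w(4) = 1. P is now [[4, 6, 7]].
Step i=3: Q has 3 at row 1, column 3; remove that cell from P, ejecting 7. So w(3) = 7. P is now [[4, 6]].
Step i=2: Q has 2 at row 1, column 2; remove that cell from P, ejecting 6. So w(2) = 6. P is now [[4]].
Step i=1: Q has 1 at row 1, column 1; remove that cell from P, ejecting 4. So w(1) = 4. P is now [].

So w = 4 6 7 1 5 3 2.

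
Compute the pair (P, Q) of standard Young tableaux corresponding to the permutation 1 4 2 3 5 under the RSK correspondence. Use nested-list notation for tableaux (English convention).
P = [[1, 2, 3, 5], [4]], Q = [[1, 2, 4, 5], [3]]

Insert each entry of the permutation into P by Schensted row insertion, recording in Q the position of each new cell.

Insert 1: appended to row 1. P = [[1]].
Insert 4: appended to row 1. P = [[1, 4]].
Insert 2: 2 bumps 4 from row 1; 4 starts row 2. P = [[1, 2], [4]].
Insert 3: appended to row 1. P = [[1, 2, 3], [4]].
Insert 5: appended to row 1. P = [[1, 2, 3, 5], [4]].

So P = [[1, 2, 3, 5], [4]], Q = [[1, 2, 4, 5], [3]].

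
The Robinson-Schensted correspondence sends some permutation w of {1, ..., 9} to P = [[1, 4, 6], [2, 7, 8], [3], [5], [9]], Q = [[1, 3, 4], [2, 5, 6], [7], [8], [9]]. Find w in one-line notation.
5 3 7 9 4 8 6 2 1

Reverse RSK: for i = n, n-1, ..., 1, locate i in Q, remove the corresponding corner cell from P, and reverse-bump its entry up through P; the value ejected from row 1 is w(i).

So w = 5 3 7 9 4 8 6 2 1.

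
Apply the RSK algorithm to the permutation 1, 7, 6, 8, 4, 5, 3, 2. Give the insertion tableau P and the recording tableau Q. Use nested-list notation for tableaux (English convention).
Insert each entry of the permutation into P by Schensted row insertion, recording in Q the position of each new cell.

After inserting 1: P = [[1]].
After inserting 7: P = [[1, 7]].
After inserting 6: P = [[1, 6], [7]].
After inserting 8: P = [[1, 6, 8], [7]].
After inserting 4: P = [[1, 4, 8], [6], [7]].
After inserting 5: P = [[1, 4, 5], [6, 8], [7]].
After inserting 3: P = [[1, 3, 5], [4, 8], [6], [7]].
After inserting 2: P = [[1, 2, 5], [3, 8], [4], [6], [7]].

So P = [[1, 2, 5], [3, 8], [4], [6], [7]], Q = [[1, 2, 4], [3, 6], [5], [7], [8]].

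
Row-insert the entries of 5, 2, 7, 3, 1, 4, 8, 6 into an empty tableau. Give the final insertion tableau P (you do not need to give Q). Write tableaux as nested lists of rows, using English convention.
P = [[1, 3, 4, 6], [2, 7, 8], [5]]

After inserting 5: P = [[5]].
After inserting 2: P = [[2], [5]].
After inserting 7: P = [[2, 7], [5]].
After inserting 3: P = [[2, 3], [5, 7]].
After inserting 1: P = [[1, 3], [2, 7], [5]].
After inserting 4: P = [[1, 3, 4], [2, 7], [5]].
After inserting 8: P = [[1, 3, 4, 8], [2, 7], [5]].
After inserting 6: P = [[1, 3, 4, 6], [2, 7, 8], [5]].

So P = [[1, 3, 4, 6], [2, 7, 8], [5]].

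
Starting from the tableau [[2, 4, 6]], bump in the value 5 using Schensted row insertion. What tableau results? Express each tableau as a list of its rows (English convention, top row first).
In row 1, 5 replaces 6 (the leftmost entry greater than 5); 6 is bumped to row 2. 6 starts a new row 2. The new tableau is [[2, 4, 5], [6]].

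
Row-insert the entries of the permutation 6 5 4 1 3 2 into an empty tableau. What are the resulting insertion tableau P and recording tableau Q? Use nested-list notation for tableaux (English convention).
Insert each entry of the permutation into P by Schensted row insertion, recording in Q the position of each new cell.

Insert 6: appended to row 1. P = [[6]], Q = [[1]].
Insert 5: 5 bumps 6 from row 1; 6 starts row 2. P = [[5], [6]], Q = [[1], [2]].
Insert 4: 4 bumps 5 from row 1; 5 bumps 6 from row 2; 6 starts row 3. P = [[4], [5], [6]], Q = [[1], [2], [3]].
Insert 1: 1 bumps 4 from row 1; 4 bumps 5 from row 2; 5 bumps 6 from row 3; 6 starts row 4. P = [[1], [4], [5], [6]], Q = [[1], [2], [3], [4]].
Insert 3: appended to row 1. P = [[1, 3], [4], [5], [6]], Q = [[1, 5], [2], [3], [4]].
Insert 2: 2 bumps 3 from row 1; 3 bumps 4 from row 2; 4 bumps 5 from row 3; 5 bumps 6 from row 4; 6 starts row 5. P = [[1, 2], [3], [4], [5], [6]], Q = [[1, 5], [2], [3], [4], [6]].

So P = [[1, 2], [3], [4], [5], [6]], Q = [[1, 5], [2], [3], [4], [6]].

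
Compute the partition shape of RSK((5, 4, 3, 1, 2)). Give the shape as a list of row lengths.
[2, 1, 1, 1]

Row-insert each entry into an empty tableau.

After inserting 5: P = [[5]].
After inserting 4: P = [[4], [5]].
After inserting 3: P = [[3], [4], [5]].
After inserting 1: P = [[1], [3], [4], [5]].
After inserting 2: P = [[1, 2], [3], [4], [5]].

The final insertion tableau P = [[1, 2], [3], [4], [5]] has shape [2, 1, 1, 1].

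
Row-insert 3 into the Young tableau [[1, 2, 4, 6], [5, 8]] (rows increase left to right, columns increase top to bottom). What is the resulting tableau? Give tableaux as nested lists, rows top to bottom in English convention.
[[1, 2, 3, 6], [4, 8], [5]]

In row 1, 3 replaces 4 (the leftmost entry greater than 3); 4 is bumped to row 2. In row 2, 4 replaces 5 (the leftmost entry greater than 4); 5 is bumped to row 3. 5 starts a new row 3. The new tableau is [[1, 2, 3, 6], [4, 8], [5]].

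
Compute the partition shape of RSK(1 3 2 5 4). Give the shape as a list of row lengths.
Row-insert each entry into an empty tableau.

After inserting 1: P = [[1]].
After inserting 3: P = [[1, 3]].
After inserting 2: P = [[1, 2], [3]].
After inserting 5: P = [[1, 2, 5], [3]].
After inserting 4: P = [[1, 2, 4], [3, 5]].

The final insertion tableau P = [[1, 2, 4], [3, 5]] has shape [3, 2].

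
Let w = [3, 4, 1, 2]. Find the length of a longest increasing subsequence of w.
2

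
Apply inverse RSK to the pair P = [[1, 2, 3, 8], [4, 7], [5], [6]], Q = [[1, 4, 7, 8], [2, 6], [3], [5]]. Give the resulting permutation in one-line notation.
Reverse the RSK construction: for i from n down to 1, find the cell of Q containing i, remove the entry at that cell from P, and reverse-bump it up through P; the value ejected from row 1 is w(i).

Step i=8: Q has 8 at row 1, column 4; remove that cell from P, ejecting 8. So w(8) = 8. P is now [[1, 2, 3], [4, 7], [5], [6]].
Step i=7: Q has 7 at row 1, column 3; remove that cell from P, ejecting 3. So w(7) = 3. P is now [[1, 2], [4, 7], [5], [6]].
Step i=6: Q has 6 at row 2, column 2; remove 7 from row 2 of P and reverse-bump: 7 enters row 1 and ejects 2. So w(6) = 2. P is now [[1, 7], [4], [5], [6]].
Step i=5: Q has 5 at row 4, column 1; remove 6 from row 4 of P and reverse-bump: 6 enters row 3 and ejects 5; 5 enters row 2 and ejects 4; 4 enters row 1 and ejects 1. So w(5) = 1. P is now [[4, 7], [5], [6]].
Step i=4: Q has 4 at row 1, column 2; remove that cell from P, ejecting 7. So w(4) = 7. P is now [[4], [5], [6]].
Step i=3: Q has 3 at row 3, column 1; remove 6 from row 3 of P and reverse-bump: 6 enters row 2 and ejects 5; 5 enters row 1 and ejects 4. So w(3) = 4. P is now [[5], [6]].
Step i=2: Q has 2 at row 2, column 1; remove 6 from row 2 of P and reverse-bump: 6 enters row 1 and ejects 5. So w(2) = 5. P is now [[6]].
Step i=1: Q has 1 at row 1, column 1; remove that cell from P, ejecting 6. So w(1) = 6. P is now [].

So w = 6 5 4 7 1 2 3 8.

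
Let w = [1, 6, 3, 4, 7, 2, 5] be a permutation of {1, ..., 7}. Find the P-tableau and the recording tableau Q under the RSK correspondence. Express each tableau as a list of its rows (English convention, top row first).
Insert each entry of the permutation into P by Schensted row insertion, recording in Q the position of each new cell.

Insert 1: appended to row 1. P = [[1]].
Insert 6: appended to row 1. P = [[1, 6]].
Insert 3: 3 bumps 6 from row 1; 6 starts row 2. P = [[1, 3], [6]].
Insert 4: appended to row 1. P = [[1, 3, 4], [6]].
Insert 7: appended to row 1. P = [[1, 3, 4, 7], [6]].
Insert 2: 2 bumps 3 from row 1; 3 bumps 6 from row 2; 6 starts row 3. P = [[1, 2, 4, 7], [3], [6]].
Insert 5: 5 bumps 7 from row 1; 7 appends to row 2. P = [[1, 2, 4, 5], [3, 7], [6]].

So P = [[1, 2, 4, 5], [3, 7], [6]], Q = [[1, 2, 4, 5], [3, 7], [6]].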